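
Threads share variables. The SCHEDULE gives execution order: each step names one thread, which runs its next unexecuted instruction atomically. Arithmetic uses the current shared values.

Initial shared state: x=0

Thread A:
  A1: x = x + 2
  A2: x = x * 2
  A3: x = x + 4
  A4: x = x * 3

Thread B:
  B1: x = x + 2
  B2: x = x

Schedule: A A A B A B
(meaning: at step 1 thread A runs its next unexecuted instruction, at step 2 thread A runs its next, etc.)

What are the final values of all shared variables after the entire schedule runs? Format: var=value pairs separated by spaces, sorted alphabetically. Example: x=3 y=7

Answer: x=30

Derivation:
Step 1: thread A executes A1 (x = x + 2). Shared: x=2. PCs: A@1 B@0
Step 2: thread A executes A2 (x = x * 2). Shared: x=4. PCs: A@2 B@0
Step 3: thread A executes A3 (x = x + 4). Shared: x=8. PCs: A@3 B@0
Step 4: thread B executes B1 (x = x + 2). Shared: x=10. PCs: A@3 B@1
Step 5: thread A executes A4 (x = x * 3). Shared: x=30. PCs: A@4 B@1
Step 6: thread B executes B2 (x = x). Shared: x=30. PCs: A@4 B@2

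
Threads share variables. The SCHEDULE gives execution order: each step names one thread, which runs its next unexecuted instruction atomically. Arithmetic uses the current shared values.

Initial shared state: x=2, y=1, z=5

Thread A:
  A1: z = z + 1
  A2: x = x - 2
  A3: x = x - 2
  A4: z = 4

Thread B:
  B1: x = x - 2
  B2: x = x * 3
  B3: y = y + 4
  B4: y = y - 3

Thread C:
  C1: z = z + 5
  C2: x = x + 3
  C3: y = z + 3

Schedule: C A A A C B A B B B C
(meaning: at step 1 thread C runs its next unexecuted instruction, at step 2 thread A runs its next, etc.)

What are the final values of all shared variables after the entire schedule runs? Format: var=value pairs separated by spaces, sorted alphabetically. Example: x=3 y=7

Answer: x=-3 y=7 z=4

Derivation:
Step 1: thread C executes C1 (z = z + 5). Shared: x=2 y=1 z=10. PCs: A@0 B@0 C@1
Step 2: thread A executes A1 (z = z + 1). Shared: x=2 y=1 z=11. PCs: A@1 B@0 C@1
Step 3: thread A executes A2 (x = x - 2). Shared: x=0 y=1 z=11. PCs: A@2 B@0 C@1
Step 4: thread A executes A3 (x = x - 2). Shared: x=-2 y=1 z=11. PCs: A@3 B@0 C@1
Step 5: thread C executes C2 (x = x + 3). Shared: x=1 y=1 z=11. PCs: A@3 B@0 C@2
Step 6: thread B executes B1 (x = x - 2). Shared: x=-1 y=1 z=11. PCs: A@3 B@1 C@2
Step 7: thread A executes A4 (z = 4). Shared: x=-1 y=1 z=4. PCs: A@4 B@1 C@2
Step 8: thread B executes B2 (x = x * 3). Shared: x=-3 y=1 z=4. PCs: A@4 B@2 C@2
Step 9: thread B executes B3 (y = y + 4). Shared: x=-3 y=5 z=4. PCs: A@4 B@3 C@2
Step 10: thread B executes B4 (y = y - 3). Shared: x=-3 y=2 z=4. PCs: A@4 B@4 C@2
Step 11: thread C executes C3 (y = z + 3). Shared: x=-3 y=7 z=4. PCs: A@4 B@4 C@3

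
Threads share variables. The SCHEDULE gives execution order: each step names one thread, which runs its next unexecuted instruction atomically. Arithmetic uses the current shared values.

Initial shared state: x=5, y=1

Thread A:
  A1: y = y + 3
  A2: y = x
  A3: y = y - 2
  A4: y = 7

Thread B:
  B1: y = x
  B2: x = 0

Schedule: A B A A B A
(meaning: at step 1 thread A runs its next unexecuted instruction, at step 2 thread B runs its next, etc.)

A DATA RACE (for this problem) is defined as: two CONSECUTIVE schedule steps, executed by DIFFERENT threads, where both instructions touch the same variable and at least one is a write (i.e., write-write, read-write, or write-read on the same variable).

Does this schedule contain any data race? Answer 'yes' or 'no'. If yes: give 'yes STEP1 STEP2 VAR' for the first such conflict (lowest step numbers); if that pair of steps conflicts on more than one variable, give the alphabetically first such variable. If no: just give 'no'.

Answer: yes 1 2 y

Derivation:
Steps 1,2: A(y = y + 3) vs B(y = x). RACE on y (W-W).
Steps 2,3: B(y = x) vs A(y = x). RACE on y (W-W).
Steps 3,4: same thread (A). No race.
Steps 4,5: A(r=y,w=y) vs B(r=-,w=x). No conflict.
Steps 5,6: B(r=-,w=x) vs A(r=-,w=y). No conflict.
First conflict at steps 1,2.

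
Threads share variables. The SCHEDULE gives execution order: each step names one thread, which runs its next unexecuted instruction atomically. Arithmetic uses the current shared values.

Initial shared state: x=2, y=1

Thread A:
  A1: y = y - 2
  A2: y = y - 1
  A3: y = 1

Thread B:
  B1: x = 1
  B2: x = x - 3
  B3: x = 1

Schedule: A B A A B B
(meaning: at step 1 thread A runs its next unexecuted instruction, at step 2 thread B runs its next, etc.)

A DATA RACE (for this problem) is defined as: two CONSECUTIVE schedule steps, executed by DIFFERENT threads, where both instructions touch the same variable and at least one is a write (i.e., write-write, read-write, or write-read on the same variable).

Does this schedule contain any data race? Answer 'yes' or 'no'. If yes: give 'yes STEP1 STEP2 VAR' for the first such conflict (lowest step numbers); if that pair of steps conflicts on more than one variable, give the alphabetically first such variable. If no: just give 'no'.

Steps 1,2: A(r=y,w=y) vs B(r=-,w=x). No conflict.
Steps 2,3: B(r=-,w=x) vs A(r=y,w=y). No conflict.
Steps 3,4: same thread (A). No race.
Steps 4,5: A(r=-,w=y) vs B(r=x,w=x). No conflict.
Steps 5,6: same thread (B). No race.

Answer: no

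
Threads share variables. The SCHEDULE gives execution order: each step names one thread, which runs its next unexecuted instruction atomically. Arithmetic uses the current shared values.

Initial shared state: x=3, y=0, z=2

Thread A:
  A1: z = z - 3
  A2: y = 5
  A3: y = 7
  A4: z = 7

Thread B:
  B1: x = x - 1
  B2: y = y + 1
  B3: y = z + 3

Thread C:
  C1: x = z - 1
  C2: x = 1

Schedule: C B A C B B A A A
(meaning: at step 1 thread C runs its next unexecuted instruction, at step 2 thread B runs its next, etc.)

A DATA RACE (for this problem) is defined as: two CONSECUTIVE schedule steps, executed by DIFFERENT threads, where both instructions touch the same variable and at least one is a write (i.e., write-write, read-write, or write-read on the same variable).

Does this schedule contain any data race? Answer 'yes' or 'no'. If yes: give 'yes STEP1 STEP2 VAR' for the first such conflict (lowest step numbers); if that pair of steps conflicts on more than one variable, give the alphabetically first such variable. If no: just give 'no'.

Answer: yes 1 2 x

Derivation:
Steps 1,2: C(x = z - 1) vs B(x = x - 1). RACE on x (W-W).
Steps 2,3: B(r=x,w=x) vs A(r=z,w=z). No conflict.
Steps 3,4: A(r=z,w=z) vs C(r=-,w=x). No conflict.
Steps 4,5: C(r=-,w=x) vs B(r=y,w=y). No conflict.
Steps 5,6: same thread (B). No race.
Steps 6,7: B(y = z + 3) vs A(y = 5). RACE on y (W-W).
Steps 7,8: same thread (A). No race.
Steps 8,9: same thread (A). No race.
First conflict at steps 1,2.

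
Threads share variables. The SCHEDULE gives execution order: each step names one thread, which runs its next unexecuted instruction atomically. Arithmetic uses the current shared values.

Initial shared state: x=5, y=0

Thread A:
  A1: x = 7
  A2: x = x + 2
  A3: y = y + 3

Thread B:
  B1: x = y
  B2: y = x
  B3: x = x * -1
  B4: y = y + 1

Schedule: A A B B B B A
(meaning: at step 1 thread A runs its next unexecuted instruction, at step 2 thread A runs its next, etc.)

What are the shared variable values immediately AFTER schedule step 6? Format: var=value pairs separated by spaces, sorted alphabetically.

Step 1: thread A executes A1 (x = 7). Shared: x=7 y=0. PCs: A@1 B@0
Step 2: thread A executes A2 (x = x + 2). Shared: x=9 y=0. PCs: A@2 B@0
Step 3: thread B executes B1 (x = y). Shared: x=0 y=0. PCs: A@2 B@1
Step 4: thread B executes B2 (y = x). Shared: x=0 y=0. PCs: A@2 B@2
Step 5: thread B executes B3 (x = x * -1). Shared: x=0 y=0. PCs: A@2 B@3
Step 6: thread B executes B4 (y = y + 1). Shared: x=0 y=1. PCs: A@2 B@4

Answer: x=0 y=1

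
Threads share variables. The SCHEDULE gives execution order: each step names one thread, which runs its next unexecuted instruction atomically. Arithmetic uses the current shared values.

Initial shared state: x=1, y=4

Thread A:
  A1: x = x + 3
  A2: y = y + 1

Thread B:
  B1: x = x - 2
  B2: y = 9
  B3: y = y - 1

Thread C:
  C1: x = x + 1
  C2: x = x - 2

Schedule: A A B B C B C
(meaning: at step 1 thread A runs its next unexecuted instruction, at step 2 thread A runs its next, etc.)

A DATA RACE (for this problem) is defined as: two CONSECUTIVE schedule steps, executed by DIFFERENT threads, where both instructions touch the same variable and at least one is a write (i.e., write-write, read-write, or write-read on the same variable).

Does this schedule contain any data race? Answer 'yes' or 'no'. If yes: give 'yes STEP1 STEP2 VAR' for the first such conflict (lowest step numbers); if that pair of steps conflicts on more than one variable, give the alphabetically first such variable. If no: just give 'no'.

Answer: no

Derivation:
Steps 1,2: same thread (A). No race.
Steps 2,3: A(r=y,w=y) vs B(r=x,w=x). No conflict.
Steps 3,4: same thread (B). No race.
Steps 4,5: B(r=-,w=y) vs C(r=x,w=x). No conflict.
Steps 5,6: C(r=x,w=x) vs B(r=y,w=y). No conflict.
Steps 6,7: B(r=y,w=y) vs C(r=x,w=x). No conflict.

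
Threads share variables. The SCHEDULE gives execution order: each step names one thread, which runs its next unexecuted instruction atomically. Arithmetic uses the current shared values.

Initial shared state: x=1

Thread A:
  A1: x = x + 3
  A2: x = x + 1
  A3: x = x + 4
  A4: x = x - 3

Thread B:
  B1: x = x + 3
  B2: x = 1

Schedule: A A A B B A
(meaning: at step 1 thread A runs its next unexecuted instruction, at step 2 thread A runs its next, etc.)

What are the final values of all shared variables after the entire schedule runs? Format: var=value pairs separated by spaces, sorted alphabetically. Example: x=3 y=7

Answer: x=-2

Derivation:
Step 1: thread A executes A1 (x = x + 3). Shared: x=4. PCs: A@1 B@0
Step 2: thread A executes A2 (x = x + 1). Shared: x=5. PCs: A@2 B@0
Step 3: thread A executes A3 (x = x + 4). Shared: x=9. PCs: A@3 B@0
Step 4: thread B executes B1 (x = x + 3). Shared: x=12. PCs: A@3 B@1
Step 5: thread B executes B2 (x = 1). Shared: x=1. PCs: A@3 B@2
Step 6: thread A executes A4 (x = x - 3). Shared: x=-2. PCs: A@4 B@2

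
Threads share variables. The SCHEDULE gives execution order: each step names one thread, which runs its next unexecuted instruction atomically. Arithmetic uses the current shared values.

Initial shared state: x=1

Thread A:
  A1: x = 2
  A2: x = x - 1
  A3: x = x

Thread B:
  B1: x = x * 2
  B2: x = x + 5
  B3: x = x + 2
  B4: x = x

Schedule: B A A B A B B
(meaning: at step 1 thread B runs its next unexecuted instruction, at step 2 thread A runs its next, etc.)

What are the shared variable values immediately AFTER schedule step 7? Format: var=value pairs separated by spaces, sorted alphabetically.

Step 1: thread B executes B1 (x = x * 2). Shared: x=2. PCs: A@0 B@1
Step 2: thread A executes A1 (x = 2). Shared: x=2. PCs: A@1 B@1
Step 3: thread A executes A2 (x = x - 1). Shared: x=1. PCs: A@2 B@1
Step 4: thread B executes B2 (x = x + 5). Shared: x=6. PCs: A@2 B@2
Step 5: thread A executes A3 (x = x). Shared: x=6. PCs: A@3 B@2
Step 6: thread B executes B3 (x = x + 2). Shared: x=8. PCs: A@3 B@3
Step 7: thread B executes B4 (x = x). Shared: x=8. PCs: A@3 B@4

Answer: x=8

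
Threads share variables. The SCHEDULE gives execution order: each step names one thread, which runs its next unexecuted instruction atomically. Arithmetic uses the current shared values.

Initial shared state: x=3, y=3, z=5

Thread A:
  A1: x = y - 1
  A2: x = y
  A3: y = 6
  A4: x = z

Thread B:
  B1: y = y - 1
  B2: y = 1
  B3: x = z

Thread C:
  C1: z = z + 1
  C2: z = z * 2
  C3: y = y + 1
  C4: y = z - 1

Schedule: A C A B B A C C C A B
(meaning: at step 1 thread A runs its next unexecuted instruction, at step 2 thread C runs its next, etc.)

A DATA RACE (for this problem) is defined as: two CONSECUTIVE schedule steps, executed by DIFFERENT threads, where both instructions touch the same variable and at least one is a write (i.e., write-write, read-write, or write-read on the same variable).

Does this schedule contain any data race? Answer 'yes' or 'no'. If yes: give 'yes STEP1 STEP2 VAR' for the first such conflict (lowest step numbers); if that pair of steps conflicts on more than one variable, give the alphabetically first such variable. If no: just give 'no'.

Answer: yes 3 4 y

Derivation:
Steps 1,2: A(r=y,w=x) vs C(r=z,w=z). No conflict.
Steps 2,3: C(r=z,w=z) vs A(r=y,w=x). No conflict.
Steps 3,4: A(x = y) vs B(y = y - 1). RACE on y (R-W).
Steps 4,5: same thread (B). No race.
Steps 5,6: B(y = 1) vs A(y = 6). RACE on y (W-W).
Steps 6,7: A(r=-,w=y) vs C(r=z,w=z). No conflict.
Steps 7,8: same thread (C). No race.
Steps 8,9: same thread (C). No race.
Steps 9,10: C(r=z,w=y) vs A(r=z,w=x). No conflict.
Steps 10,11: A(x = z) vs B(x = z). RACE on x (W-W).
First conflict at steps 3,4.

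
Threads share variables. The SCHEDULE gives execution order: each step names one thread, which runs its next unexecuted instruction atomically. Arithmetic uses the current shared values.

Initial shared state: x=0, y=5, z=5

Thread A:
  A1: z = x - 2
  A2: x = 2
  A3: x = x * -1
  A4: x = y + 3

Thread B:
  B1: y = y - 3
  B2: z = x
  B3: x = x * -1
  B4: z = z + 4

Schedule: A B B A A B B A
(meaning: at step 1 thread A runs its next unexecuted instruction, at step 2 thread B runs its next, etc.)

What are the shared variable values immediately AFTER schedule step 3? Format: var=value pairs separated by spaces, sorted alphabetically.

Answer: x=0 y=2 z=0

Derivation:
Step 1: thread A executes A1 (z = x - 2). Shared: x=0 y=5 z=-2. PCs: A@1 B@0
Step 2: thread B executes B1 (y = y - 3). Shared: x=0 y=2 z=-2. PCs: A@1 B@1
Step 3: thread B executes B2 (z = x). Shared: x=0 y=2 z=0. PCs: A@1 B@2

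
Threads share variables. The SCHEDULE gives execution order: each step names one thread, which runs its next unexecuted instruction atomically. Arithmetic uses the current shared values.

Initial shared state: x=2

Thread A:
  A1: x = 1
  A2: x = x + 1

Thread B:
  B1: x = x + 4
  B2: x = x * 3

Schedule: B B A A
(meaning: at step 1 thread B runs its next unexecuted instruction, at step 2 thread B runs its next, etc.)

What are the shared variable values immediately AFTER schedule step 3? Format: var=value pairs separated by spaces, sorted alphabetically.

Step 1: thread B executes B1 (x = x + 4). Shared: x=6. PCs: A@0 B@1
Step 2: thread B executes B2 (x = x * 3). Shared: x=18. PCs: A@0 B@2
Step 3: thread A executes A1 (x = 1). Shared: x=1. PCs: A@1 B@2

Answer: x=1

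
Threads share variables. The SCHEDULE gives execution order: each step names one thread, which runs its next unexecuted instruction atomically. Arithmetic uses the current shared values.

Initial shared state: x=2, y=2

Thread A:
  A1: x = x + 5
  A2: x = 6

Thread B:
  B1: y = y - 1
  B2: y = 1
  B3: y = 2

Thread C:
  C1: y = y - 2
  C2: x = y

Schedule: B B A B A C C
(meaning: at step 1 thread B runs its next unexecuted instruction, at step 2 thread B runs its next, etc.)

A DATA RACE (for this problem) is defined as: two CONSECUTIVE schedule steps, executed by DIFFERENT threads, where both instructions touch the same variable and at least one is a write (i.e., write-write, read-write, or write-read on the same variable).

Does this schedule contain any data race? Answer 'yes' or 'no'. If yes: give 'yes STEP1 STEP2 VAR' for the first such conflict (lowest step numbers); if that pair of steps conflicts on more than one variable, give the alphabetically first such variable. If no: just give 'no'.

Steps 1,2: same thread (B). No race.
Steps 2,3: B(r=-,w=y) vs A(r=x,w=x). No conflict.
Steps 3,4: A(r=x,w=x) vs B(r=-,w=y). No conflict.
Steps 4,5: B(r=-,w=y) vs A(r=-,w=x). No conflict.
Steps 5,6: A(r=-,w=x) vs C(r=y,w=y). No conflict.
Steps 6,7: same thread (C). No race.

Answer: no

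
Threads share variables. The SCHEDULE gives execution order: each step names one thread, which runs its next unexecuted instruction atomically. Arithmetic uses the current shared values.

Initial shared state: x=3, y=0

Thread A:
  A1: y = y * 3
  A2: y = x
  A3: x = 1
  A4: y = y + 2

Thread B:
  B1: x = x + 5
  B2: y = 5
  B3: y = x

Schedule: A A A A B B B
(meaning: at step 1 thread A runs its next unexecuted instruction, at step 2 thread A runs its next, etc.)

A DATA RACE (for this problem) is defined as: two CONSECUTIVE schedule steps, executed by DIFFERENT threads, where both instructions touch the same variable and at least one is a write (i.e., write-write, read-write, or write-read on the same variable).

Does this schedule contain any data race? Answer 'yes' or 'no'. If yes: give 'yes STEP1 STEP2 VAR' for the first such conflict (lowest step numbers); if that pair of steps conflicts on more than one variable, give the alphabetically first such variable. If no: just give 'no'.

Answer: no

Derivation:
Steps 1,2: same thread (A). No race.
Steps 2,3: same thread (A). No race.
Steps 3,4: same thread (A). No race.
Steps 4,5: A(r=y,w=y) vs B(r=x,w=x). No conflict.
Steps 5,6: same thread (B). No race.
Steps 6,7: same thread (B). No race.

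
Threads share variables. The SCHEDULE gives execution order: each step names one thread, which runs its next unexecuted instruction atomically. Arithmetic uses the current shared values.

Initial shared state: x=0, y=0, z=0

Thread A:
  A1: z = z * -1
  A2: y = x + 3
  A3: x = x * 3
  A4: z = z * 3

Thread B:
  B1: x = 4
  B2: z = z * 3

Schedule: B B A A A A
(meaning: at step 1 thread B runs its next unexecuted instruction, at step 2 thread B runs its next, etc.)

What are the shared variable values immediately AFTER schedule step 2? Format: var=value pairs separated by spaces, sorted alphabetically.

Answer: x=4 y=0 z=0

Derivation:
Step 1: thread B executes B1 (x = 4). Shared: x=4 y=0 z=0. PCs: A@0 B@1
Step 2: thread B executes B2 (z = z * 3). Shared: x=4 y=0 z=0. PCs: A@0 B@2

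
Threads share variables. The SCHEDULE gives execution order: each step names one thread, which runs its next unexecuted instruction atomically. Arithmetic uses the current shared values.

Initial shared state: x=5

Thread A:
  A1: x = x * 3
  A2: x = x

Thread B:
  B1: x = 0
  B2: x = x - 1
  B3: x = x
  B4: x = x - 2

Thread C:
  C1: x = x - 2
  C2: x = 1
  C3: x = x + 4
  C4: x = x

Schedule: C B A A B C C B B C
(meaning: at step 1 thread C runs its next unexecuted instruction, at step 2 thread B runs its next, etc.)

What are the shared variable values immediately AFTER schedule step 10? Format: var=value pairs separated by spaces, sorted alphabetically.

Step 1: thread C executes C1 (x = x - 2). Shared: x=3. PCs: A@0 B@0 C@1
Step 2: thread B executes B1 (x = 0). Shared: x=0. PCs: A@0 B@1 C@1
Step 3: thread A executes A1 (x = x * 3). Shared: x=0. PCs: A@1 B@1 C@1
Step 4: thread A executes A2 (x = x). Shared: x=0. PCs: A@2 B@1 C@1
Step 5: thread B executes B2 (x = x - 1). Shared: x=-1. PCs: A@2 B@2 C@1
Step 6: thread C executes C2 (x = 1). Shared: x=1. PCs: A@2 B@2 C@2
Step 7: thread C executes C3 (x = x + 4). Shared: x=5. PCs: A@2 B@2 C@3
Step 8: thread B executes B3 (x = x). Shared: x=5. PCs: A@2 B@3 C@3
Step 9: thread B executes B4 (x = x - 2). Shared: x=3. PCs: A@2 B@4 C@3
Step 10: thread C executes C4 (x = x). Shared: x=3. PCs: A@2 B@4 C@4

Answer: x=3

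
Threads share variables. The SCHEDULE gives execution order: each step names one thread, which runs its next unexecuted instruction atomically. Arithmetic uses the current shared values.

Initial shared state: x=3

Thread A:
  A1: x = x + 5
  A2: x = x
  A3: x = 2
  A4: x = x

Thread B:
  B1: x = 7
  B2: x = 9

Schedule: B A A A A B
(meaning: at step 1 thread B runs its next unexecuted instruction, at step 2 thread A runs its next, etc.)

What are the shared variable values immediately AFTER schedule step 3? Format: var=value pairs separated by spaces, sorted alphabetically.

Step 1: thread B executes B1 (x = 7). Shared: x=7. PCs: A@0 B@1
Step 2: thread A executes A1 (x = x + 5). Shared: x=12. PCs: A@1 B@1
Step 3: thread A executes A2 (x = x). Shared: x=12. PCs: A@2 B@1

Answer: x=12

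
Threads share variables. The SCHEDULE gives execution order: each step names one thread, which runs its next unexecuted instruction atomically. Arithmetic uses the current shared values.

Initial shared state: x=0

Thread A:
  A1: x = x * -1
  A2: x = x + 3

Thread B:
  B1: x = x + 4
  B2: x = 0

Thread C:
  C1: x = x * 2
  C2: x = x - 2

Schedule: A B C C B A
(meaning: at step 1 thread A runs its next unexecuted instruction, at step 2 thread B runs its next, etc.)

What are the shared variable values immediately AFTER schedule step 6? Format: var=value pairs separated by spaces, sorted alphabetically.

Answer: x=3

Derivation:
Step 1: thread A executes A1 (x = x * -1). Shared: x=0. PCs: A@1 B@0 C@0
Step 2: thread B executes B1 (x = x + 4). Shared: x=4. PCs: A@1 B@1 C@0
Step 3: thread C executes C1 (x = x * 2). Shared: x=8. PCs: A@1 B@1 C@1
Step 4: thread C executes C2 (x = x - 2). Shared: x=6. PCs: A@1 B@1 C@2
Step 5: thread B executes B2 (x = 0). Shared: x=0. PCs: A@1 B@2 C@2
Step 6: thread A executes A2 (x = x + 3). Shared: x=3. PCs: A@2 B@2 C@2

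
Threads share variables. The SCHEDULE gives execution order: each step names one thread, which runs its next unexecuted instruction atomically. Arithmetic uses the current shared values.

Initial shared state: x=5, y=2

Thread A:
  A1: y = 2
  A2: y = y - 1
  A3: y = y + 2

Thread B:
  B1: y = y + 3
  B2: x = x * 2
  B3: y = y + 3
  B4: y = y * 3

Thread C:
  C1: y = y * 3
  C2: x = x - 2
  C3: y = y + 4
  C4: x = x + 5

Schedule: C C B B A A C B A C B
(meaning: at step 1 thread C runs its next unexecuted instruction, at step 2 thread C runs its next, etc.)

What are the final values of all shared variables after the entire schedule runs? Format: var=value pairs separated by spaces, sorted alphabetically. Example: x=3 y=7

Answer: x=11 y=30

Derivation:
Step 1: thread C executes C1 (y = y * 3). Shared: x=5 y=6. PCs: A@0 B@0 C@1
Step 2: thread C executes C2 (x = x - 2). Shared: x=3 y=6. PCs: A@0 B@0 C@2
Step 3: thread B executes B1 (y = y + 3). Shared: x=3 y=9. PCs: A@0 B@1 C@2
Step 4: thread B executes B2 (x = x * 2). Shared: x=6 y=9. PCs: A@0 B@2 C@2
Step 5: thread A executes A1 (y = 2). Shared: x=6 y=2. PCs: A@1 B@2 C@2
Step 6: thread A executes A2 (y = y - 1). Shared: x=6 y=1. PCs: A@2 B@2 C@2
Step 7: thread C executes C3 (y = y + 4). Shared: x=6 y=5. PCs: A@2 B@2 C@3
Step 8: thread B executes B3 (y = y + 3). Shared: x=6 y=8. PCs: A@2 B@3 C@3
Step 9: thread A executes A3 (y = y + 2). Shared: x=6 y=10. PCs: A@3 B@3 C@3
Step 10: thread C executes C4 (x = x + 5). Shared: x=11 y=10. PCs: A@3 B@3 C@4
Step 11: thread B executes B4 (y = y * 3). Shared: x=11 y=30. PCs: A@3 B@4 C@4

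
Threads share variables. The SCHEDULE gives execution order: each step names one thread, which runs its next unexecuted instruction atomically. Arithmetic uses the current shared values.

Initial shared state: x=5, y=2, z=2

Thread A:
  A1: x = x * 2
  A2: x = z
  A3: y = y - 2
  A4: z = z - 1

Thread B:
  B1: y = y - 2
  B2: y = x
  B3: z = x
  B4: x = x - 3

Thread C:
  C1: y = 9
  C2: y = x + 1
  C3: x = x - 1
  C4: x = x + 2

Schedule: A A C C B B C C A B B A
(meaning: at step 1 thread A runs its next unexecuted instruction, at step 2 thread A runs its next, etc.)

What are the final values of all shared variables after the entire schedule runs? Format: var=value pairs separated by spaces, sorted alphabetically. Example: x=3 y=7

Answer: x=0 y=0 z=2

Derivation:
Step 1: thread A executes A1 (x = x * 2). Shared: x=10 y=2 z=2. PCs: A@1 B@0 C@0
Step 2: thread A executes A2 (x = z). Shared: x=2 y=2 z=2. PCs: A@2 B@0 C@0
Step 3: thread C executes C1 (y = 9). Shared: x=2 y=9 z=2. PCs: A@2 B@0 C@1
Step 4: thread C executes C2 (y = x + 1). Shared: x=2 y=3 z=2. PCs: A@2 B@0 C@2
Step 5: thread B executes B1 (y = y - 2). Shared: x=2 y=1 z=2. PCs: A@2 B@1 C@2
Step 6: thread B executes B2 (y = x). Shared: x=2 y=2 z=2. PCs: A@2 B@2 C@2
Step 7: thread C executes C3 (x = x - 1). Shared: x=1 y=2 z=2. PCs: A@2 B@2 C@3
Step 8: thread C executes C4 (x = x + 2). Shared: x=3 y=2 z=2. PCs: A@2 B@2 C@4
Step 9: thread A executes A3 (y = y - 2). Shared: x=3 y=0 z=2. PCs: A@3 B@2 C@4
Step 10: thread B executes B3 (z = x). Shared: x=3 y=0 z=3. PCs: A@3 B@3 C@4
Step 11: thread B executes B4 (x = x - 3). Shared: x=0 y=0 z=3. PCs: A@3 B@4 C@4
Step 12: thread A executes A4 (z = z - 1). Shared: x=0 y=0 z=2. PCs: A@4 B@4 C@4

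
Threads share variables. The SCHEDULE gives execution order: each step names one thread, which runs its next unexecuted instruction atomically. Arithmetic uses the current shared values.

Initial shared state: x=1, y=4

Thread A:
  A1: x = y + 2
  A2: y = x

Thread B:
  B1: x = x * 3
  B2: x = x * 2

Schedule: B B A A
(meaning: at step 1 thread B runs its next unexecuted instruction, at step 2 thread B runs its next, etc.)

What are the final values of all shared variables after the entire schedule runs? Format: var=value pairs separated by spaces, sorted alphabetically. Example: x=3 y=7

Step 1: thread B executes B1 (x = x * 3). Shared: x=3 y=4. PCs: A@0 B@1
Step 2: thread B executes B2 (x = x * 2). Shared: x=6 y=4. PCs: A@0 B@2
Step 3: thread A executes A1 (x = y + 2). Shared: x=6 y=4. PCs: A@1 B@2
Step 4: thread A executes A2 (y = x). Shared: x=6 y=6. PCs: A@2 B@2

Answer: x=6 y=6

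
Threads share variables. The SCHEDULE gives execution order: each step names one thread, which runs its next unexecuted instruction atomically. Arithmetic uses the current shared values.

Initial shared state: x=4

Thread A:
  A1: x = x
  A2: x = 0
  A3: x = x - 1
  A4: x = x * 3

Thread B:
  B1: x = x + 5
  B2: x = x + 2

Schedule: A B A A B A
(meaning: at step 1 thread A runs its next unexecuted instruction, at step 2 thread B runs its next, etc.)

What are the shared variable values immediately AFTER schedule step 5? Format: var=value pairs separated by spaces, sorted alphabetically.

Answer: x=1

Derivation:
Step 1: thread A executes A1 (x = x). Shared: x=4. PCs: A@1 B@0
Step 2: thread B executes B1 (x = x + 5). Shared: x=9. PCs: A@1 B@1
Step 3: thread A executes A2 (x = 0). Shared: x=0. PCs: A@2 B@1
Step 4: thread A executes A3 (x = x - 1). Shared: x=-1. PCs: A@3 B@1
Step 5: thread B executes B2 (x = x + 2). Shared: x=1. PCs: A@3 B@2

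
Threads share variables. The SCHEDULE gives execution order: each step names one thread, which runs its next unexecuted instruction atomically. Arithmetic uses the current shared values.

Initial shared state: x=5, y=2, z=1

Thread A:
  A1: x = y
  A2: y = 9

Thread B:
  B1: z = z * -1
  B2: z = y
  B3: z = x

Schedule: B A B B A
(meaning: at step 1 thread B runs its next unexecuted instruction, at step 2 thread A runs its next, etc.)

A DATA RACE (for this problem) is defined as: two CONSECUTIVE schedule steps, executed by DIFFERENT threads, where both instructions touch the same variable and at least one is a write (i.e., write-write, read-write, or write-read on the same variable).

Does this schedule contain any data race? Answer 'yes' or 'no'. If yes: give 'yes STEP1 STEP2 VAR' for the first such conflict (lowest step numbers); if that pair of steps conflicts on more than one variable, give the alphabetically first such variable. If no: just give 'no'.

Steps 1,2: B(r=z,w=z) vs A(r=y,w=x). No conflict.
Steps 2,3: A(r=y,w=x) vs B(r=y,w=z). No conflict.
Steps 3,4: same thread (B). No race.
Steps 4,5: B(r=x,w=z) vs A(r=-,w=y). No conflict.

Answer: no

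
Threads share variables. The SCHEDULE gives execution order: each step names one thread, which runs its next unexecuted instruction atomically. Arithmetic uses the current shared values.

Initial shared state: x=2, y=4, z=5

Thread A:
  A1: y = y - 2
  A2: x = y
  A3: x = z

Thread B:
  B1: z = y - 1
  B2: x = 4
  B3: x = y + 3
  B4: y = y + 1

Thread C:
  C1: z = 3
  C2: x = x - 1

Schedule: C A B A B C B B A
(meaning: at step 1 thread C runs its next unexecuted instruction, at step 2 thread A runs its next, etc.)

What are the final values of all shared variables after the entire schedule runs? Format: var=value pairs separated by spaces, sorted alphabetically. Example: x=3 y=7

Step 1: thread C executes C1 (z = 3). Shared: x=2 y=4 z=3. PCs: A@0 B@0 C@1
Step 2: thread A executes A1 (y = y - 2). Shared: x=2 y=2 z=3. PCs: A@1 B@0 C@1
Step 3: thread B executes B1 (z = y - 1). Shared: x=2 y=2 z=1. PCs: A@1 B@1 C@1
Step 4: thread A executes A2 (x = y). Shared: x=2 y=2 z=1. PCs: A@2 B@1 C@1
Step 5: thread B executes B2 (x = 4). Shared: x=4 y=2 z=1. PCs: A@2 B@2 C@1
Step 6: thread C executes C2 (x = x - 1). Shared: x=3 y=2 z=1. PCs: A@2 B@2 C@2
Step 7: thread B executes B3 (x = y + 3). Shared: x=5 y=2 z=1. PCs: A@2 B@3 C@2
Step 8: thread B executes B4 (y = y + 1). Shared: x=5 y=3 z=1. PCs: A@2 B@4 C@2
Step 9: thread A executes A3 (x = z). Shared: x=1 y=3 z=1. PCs: A@3 B@4 C@2

Answer: x=1 y=3 z=1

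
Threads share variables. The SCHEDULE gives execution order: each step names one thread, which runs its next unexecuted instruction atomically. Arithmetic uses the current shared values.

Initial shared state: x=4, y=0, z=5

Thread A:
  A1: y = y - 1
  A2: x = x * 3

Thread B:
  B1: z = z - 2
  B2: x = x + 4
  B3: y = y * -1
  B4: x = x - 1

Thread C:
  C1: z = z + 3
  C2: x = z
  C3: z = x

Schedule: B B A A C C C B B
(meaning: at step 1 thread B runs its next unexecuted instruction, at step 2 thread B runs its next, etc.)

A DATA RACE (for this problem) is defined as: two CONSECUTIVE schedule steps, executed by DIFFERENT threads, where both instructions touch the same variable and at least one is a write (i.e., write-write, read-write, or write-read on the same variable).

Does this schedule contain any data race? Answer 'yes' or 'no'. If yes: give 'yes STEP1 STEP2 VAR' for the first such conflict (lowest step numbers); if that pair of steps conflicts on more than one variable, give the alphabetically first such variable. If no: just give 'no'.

Steps 1,2: same thread (B). No race.
Steps 2,3: B(r=x,w=x) vs A(r=y,w=y). No conflict.
Steps 3,4: same thread (A). No race.
Steps 4,5: A(r=x,w=x) vs C(r=z,w=z). No conflict.
Steps 5,6: same thread (C). No race.
Steps 6,7: same thread (C). No race.
Steps 7,8: C(r=x,w=z) vs B(r=y,w=y). No conflict.
Steps 8,9: same thread (B). No race.

Answer: no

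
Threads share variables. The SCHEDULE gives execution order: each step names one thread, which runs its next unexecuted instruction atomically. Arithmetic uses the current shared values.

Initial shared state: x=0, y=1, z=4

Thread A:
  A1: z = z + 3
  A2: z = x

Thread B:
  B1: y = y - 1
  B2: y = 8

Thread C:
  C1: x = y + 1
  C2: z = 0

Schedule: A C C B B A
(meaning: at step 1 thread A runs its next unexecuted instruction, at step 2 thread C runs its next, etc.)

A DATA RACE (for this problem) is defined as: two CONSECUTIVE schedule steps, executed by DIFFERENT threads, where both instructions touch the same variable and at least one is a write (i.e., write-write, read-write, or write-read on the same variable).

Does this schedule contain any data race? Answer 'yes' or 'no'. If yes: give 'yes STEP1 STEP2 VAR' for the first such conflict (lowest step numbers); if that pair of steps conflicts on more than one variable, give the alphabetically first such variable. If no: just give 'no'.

Answer: no

Derivation:
Steps 1,2: A(r=z,w=z) vs C(r=y,w=x). No conflict.
Steps 2,3: same thread (C). No race.
Steps 3,4: C(r=-,w=z) vs B(r=y,w=y). No conflict.
Steps 4,5: same thread (B). No race.
Steps 5,6: B(r=-,w=y) vs A(r=x,w=z). No conflict.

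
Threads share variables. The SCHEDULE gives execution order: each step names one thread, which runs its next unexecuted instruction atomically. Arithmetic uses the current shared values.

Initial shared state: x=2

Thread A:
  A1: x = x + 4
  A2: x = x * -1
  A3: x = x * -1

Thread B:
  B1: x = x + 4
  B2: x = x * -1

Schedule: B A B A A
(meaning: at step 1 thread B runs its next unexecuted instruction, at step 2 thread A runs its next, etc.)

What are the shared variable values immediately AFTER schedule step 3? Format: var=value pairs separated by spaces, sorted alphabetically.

Step 1: thread B executes B1 (x = x + 4). Shared: x=6. PCs: A@0 B@1
Step 2: thread A executes A1 (x = x + 4). Shared: x=10. PCs: A@1 B@1
Step 3: thread B executes B2 (x = x * -1). Shared: x=-10. PCs: A@1 B@2

Answer: x=-10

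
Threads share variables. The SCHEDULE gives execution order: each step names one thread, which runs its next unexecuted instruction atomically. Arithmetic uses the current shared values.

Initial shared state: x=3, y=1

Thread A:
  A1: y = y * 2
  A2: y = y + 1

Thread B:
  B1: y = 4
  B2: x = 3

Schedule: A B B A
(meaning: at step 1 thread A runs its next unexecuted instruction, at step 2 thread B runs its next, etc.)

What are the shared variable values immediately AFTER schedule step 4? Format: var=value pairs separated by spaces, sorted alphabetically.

Step 1: thread A executes A1 (y = y * 2). Shared: x=3 y=2. PCs: A@1 B@0
Step 2: thread B executes B1 (y = 4). Shared: x=3 y=4. PCs: A@1 B@1
Step 3: thread B executes B2 (x = 3). Shared: x=3 y=4. PCs: A@1 B@2
Step 4: thread A executes A2 (y = y + 1). Shared: x=3 y=5. PCs: A@2 B@2

Answer: x=3 y=5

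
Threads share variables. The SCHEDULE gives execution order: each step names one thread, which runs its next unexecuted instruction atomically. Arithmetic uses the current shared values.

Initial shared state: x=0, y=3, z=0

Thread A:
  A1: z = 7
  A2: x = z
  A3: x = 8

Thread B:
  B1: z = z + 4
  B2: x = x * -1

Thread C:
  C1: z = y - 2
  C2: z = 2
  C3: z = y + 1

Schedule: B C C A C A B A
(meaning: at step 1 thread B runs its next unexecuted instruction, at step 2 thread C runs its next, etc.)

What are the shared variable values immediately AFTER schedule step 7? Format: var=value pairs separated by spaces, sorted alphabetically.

Step 1: thread B executes B1 (z = z + 4). Shared: x=0 y=3 z=4. PCs: A@0 B@1 C@0
Step 2: thread C executes C1 (z = y - 2). Shared: x=0 y=3 z=1. PCs: A@0 B@1 C@1
Step 3: thread C executes C2 (z = 2). Shared: x=0 y=3 z=2. PCs: A@0 B@1 C@2
Step 4: thread A executes A1 (z = 7). Shared: x=0 y=3 z=7. PCs: A@1 B@1 C@2
Step 5: thread C executes C3 (z = y + 1). Shared: x=0 y=3 z=4. PCs: A@1 B@1 C@3
Step 6: thread A executes A2 (x = z). Shared: x=4 y=3 z=4. PCs: A@2 B@1 C@3
Step 7: thread B executes B2 (x = x * -1). Shared: x=-4 y=3 z=4. PCs: A@2 B@2 C@3

Answer: x=-4 y=3 z=4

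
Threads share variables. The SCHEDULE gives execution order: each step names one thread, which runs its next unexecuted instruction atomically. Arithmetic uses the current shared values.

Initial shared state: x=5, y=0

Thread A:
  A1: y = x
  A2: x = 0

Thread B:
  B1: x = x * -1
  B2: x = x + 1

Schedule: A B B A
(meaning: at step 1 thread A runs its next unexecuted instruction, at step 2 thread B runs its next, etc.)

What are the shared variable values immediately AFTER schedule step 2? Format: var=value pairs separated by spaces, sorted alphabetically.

Answer: x=-5 y=5

Derivation:
Step 1: thread A executes A1 (y = x). Shared: x=5 y=5. PCs: A@1 B@0
Step 2: thread B executes B1 (x = x * -1). Shared: x=-5 y=5. PCs: A@1 B@1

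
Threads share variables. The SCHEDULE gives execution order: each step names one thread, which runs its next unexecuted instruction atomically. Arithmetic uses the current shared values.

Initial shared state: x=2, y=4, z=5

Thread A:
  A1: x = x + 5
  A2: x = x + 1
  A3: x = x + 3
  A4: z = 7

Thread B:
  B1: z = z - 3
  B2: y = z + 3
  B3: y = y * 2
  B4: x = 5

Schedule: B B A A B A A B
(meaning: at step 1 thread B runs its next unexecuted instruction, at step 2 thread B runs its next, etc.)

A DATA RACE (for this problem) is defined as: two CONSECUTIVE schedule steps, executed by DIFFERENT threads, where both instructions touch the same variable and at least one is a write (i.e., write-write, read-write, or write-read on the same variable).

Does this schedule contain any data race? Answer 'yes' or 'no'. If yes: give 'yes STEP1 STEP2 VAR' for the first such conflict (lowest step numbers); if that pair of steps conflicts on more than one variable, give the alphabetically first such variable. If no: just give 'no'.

Answer: no

Derivation:
Steps 1,2: same thread (B). No race.
Steps 2,3: B(r=z,w=y) vs A(r=x,w=x). No conflict.
Steps 3,4: same thread (A). No race.
Steps 4,5: A(r=x,w=x) vs B(r=y,w=y). No conflict.
Steps 5,6: B(r=y,w=y) vs A(r=x,w=x). No conflict.
Steps 6,7: same thread (A). No race.
Steps 7,8: A(r=-,w=z) vs B(r=-,w=x). No conflict.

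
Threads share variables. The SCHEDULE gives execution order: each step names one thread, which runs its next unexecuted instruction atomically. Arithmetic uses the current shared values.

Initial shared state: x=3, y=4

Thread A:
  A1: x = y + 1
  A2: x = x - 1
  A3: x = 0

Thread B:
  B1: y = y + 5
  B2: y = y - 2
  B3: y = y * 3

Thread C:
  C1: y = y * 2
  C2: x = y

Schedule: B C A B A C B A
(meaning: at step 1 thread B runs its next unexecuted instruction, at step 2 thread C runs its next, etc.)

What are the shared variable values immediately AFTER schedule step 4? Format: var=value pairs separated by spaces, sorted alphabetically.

Answer: x=19 y=16

Derivation:
Step 1: thread B executes B1 (y = y + 5). Shared: x=3 y=9. PCs: A@0 B@1 C@0
Step 2: thread C executes C1 (y = y * 2). Shared: x=3 y=18. PCs: A@0 B@1 C@1
Step 3: thread A executes A1 (x = y + 1). Shared: x=19 y=18. PCs: A@1 B@1 C@1
Step 4: thread B executes B2 (y = y - 2). Shared: x=19 y=16. PCs: A@1 B@2 C@1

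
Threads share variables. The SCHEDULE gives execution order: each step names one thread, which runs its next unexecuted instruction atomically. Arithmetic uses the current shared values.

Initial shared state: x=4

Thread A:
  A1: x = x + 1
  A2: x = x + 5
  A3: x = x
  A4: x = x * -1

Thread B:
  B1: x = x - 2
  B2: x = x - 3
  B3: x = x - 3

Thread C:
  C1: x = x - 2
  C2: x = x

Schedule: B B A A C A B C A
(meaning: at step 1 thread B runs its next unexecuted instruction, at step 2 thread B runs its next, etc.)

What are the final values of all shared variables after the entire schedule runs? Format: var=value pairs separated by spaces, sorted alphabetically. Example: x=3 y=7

Step 1: thread B executes B1 (x = x - 2). Shared: x=2. PCs: A@0 B@1 C@0
Step 2: thread B executes B2 (x = x - 3). Shared: x=-1. PCs: A@0 B@2 C@0
Step 3: thread A executes A1 (x = x + 1). Shared: x=0. PCs: A@1 B@2 C@0
Step 4: thread A executes A2 (x = x + 5). Shared: x=5. PCs: A@2 B@2 C@0
Step 5: thread C executes C1 (x = x - 2). Shared: x=3. PCs: A@2 B@2 C@1
Step 6: thread A executes A3 (x = x). Shared: x=3. PCs: A@3 B@2 C@1
Step 7: thread B executes B3 (x = x - 3). Shared: x=0. PCs: A@3 B@3 C@1
Step 8: thread C executes C2 (x = x). Shared: x=0. PCs: A@3 B@3 C@2
Step 9: thread A executes A4 (x = x * -1). Shared: x=0. PCs: A@4 B@3 C@2

Answer: x=0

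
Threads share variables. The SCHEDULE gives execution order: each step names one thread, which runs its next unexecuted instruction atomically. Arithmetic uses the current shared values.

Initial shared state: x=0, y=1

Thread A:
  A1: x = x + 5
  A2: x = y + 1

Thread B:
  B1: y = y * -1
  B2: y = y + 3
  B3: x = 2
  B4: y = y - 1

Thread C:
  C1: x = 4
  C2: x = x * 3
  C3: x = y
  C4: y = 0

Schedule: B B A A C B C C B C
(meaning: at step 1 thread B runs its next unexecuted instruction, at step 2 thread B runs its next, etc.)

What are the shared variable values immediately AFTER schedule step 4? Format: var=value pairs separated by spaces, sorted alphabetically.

Answer: x=3 y=2

Derivation:
Step 1: thread B executes B1 (y = y * -1). Shared: x=0 y=-1. PCs: A@0 B@1 C@0
Step 2: thread B executes B2 (y = y + 3). Shared: x=0 y=2. PCs: A@0 B@2 C@0
Step 3: thread A executes A1 (x = x + 5). Shared: x=5 y=2. PCs: A@1 B@2 C@0
Step 4: thread A executes A2 (x = y + 1). Shared: x=3 y=2. PCs: A@2 B@2 C@0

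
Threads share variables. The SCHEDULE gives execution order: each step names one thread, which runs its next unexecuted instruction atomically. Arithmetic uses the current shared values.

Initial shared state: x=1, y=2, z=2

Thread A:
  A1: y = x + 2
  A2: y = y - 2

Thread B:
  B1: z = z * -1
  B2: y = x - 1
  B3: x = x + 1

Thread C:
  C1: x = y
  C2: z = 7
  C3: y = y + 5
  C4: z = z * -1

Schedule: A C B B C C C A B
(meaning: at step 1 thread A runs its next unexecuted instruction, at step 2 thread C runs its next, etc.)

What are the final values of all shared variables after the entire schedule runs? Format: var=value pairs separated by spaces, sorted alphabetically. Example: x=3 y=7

Step 1: thread A executes A1 (y = x + 2). Shared: x=1 y=3 z=2. PCs: A@1 B@0 C@0
Step 2: thread C executes C1 (x = y). Shared: x=3 y=3 z=2. PCs: A@1 B@0 C@1
Step 3: thread B executes B1 (z = z * -1). Shared: x=3 y=3 z=-2. PCs: A@1 B@1 C@1
Step 4: thread B executes B2 (y = x - 1). Shared: x=3 y=2 z=-2. PCs: A@1 B@2 C@1
Step 5: thread C executes C2 (z = 7). Shared: x=3 y=2 z=7. PCs: A@1 B@2 C@2
Step 6: thread C executes C3 (y = y + 5). Shared: x=3 y=7 z=7. PCs: A@1 B@2 C@3
Step 7: thread C executes C4 (z = z * -1). Shared: x=3 y=7 z=-7. PCs: A@1 B@2 C@4
Step 8: thread A executes A2 (y = y - 2). Shared: x=3 y=5 z=-7. PCs: A@2 B@2 C@4
Step 9: thread B executes B3 (x = x + 1). Shared: x=4 y=5 z=-7. PCs: A@2 B@3 C@4

Answer: x=4 y=5 z=-7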